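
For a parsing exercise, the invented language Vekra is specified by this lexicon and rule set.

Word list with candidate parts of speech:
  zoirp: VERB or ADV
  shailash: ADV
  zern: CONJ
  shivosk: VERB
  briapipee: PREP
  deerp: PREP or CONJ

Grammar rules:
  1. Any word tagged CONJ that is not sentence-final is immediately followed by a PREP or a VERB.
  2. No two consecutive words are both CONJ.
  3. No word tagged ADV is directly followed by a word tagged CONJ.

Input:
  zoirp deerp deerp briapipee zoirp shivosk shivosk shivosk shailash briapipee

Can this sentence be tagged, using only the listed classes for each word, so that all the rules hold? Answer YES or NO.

YES

Candidates per position — 1:zoirp {VERB,ADV}; 2:deerp {PREP,CONJ}; 3:deerp {PREP,CONJ}; 4:briapipee {PREP}; 5:zoirp {VERB,ADV}; 6:shivosk {VERB}; 7:shivosk {VERB}; 8:shivosk {VERB}; 9:shailash {ADV}; 10:briapipee {PREP}.
One satisfying assignment: ADV PREP CONJ PREP VERB VERB VERB VERB ADV PREP.
Check: rule 1 holds; rule 2 holds; rule 3 holds.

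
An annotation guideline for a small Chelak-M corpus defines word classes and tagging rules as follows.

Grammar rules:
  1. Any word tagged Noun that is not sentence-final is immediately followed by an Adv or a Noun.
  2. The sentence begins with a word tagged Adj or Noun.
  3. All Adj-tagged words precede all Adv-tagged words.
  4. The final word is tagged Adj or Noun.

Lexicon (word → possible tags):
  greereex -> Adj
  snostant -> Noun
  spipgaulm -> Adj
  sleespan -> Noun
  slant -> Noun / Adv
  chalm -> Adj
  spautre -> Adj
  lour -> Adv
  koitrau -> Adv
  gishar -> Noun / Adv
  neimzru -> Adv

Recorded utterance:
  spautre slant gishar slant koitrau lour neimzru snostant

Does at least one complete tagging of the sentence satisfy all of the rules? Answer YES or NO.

YES

Candidates per position — 1:spautre {Adj}; 2:slant {Noun,Adv}; 3:gishar {Noun,Adv}; 4:slant {Noun,Adv}; 5:koitrau {Adv}; 6:lour {Adv}; 7:neimzru {Adv}; 8:snostant {Noun}.
One satisfying assignment: Adj Adv Noun Adv Adv Adv Adv Noun.
Check: rule 1 holds; rule 2 holds; rule 3 holds; rule 4 holds.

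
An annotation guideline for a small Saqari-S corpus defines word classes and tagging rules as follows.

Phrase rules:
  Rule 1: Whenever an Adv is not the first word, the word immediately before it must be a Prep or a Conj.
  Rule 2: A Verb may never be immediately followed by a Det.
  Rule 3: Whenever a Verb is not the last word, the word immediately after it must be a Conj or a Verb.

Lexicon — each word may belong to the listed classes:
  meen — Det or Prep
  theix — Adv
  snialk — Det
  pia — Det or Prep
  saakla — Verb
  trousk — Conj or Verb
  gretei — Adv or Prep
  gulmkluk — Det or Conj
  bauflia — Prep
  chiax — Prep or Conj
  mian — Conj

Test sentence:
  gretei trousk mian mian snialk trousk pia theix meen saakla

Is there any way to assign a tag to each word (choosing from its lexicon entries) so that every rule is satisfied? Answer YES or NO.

Candidates per position — 1:gretei {Adv,Prep}; 2:trousk {Conj,Verb}; 3:mian {Conj}; 4:mian {Conj}; 5:snialk {Det}; 6:trousk {Conj,Verb}; 7:pia {Det,Prep}; 8:theix {Adv}; 9:meen {Det,Prep}; 10:saakla {Verb}.
One satisfying assignment: Prep Verb Conj Conj Det Conj Prep Adv Prep Verb.
Verifying each rule — rule 1 satisfied; rule 2 satisfied; rule 3 satisfied.

YES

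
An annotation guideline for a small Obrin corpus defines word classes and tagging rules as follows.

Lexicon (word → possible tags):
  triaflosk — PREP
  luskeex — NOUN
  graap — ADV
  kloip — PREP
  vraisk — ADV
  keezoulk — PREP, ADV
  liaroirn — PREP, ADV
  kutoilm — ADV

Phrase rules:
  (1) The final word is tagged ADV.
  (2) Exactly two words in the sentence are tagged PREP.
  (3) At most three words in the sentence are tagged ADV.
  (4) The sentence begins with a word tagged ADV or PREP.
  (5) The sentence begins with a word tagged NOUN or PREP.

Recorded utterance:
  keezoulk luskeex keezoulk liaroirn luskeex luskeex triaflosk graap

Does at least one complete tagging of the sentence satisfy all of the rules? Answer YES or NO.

YES

Candidates per position — 1:keezoulk {PREP,ADV}; 2:luskeex {NOUN}; 3:keezoulk {PREP,ADV}; 4:liaroirn {PREP,ADV}; 5:luskeex {NOUN}; 6:luskeex {NOUN}; 7:triaflosk {PREP}; 8:graap {ADV}.
One satisfying assignment: PREP NOUN ADV ADV NOUN NOUN PREP ADV.
Check: rule 1 holds; rule 2 holds; rule 3 holds; rule 4 holds; rule 5 holds.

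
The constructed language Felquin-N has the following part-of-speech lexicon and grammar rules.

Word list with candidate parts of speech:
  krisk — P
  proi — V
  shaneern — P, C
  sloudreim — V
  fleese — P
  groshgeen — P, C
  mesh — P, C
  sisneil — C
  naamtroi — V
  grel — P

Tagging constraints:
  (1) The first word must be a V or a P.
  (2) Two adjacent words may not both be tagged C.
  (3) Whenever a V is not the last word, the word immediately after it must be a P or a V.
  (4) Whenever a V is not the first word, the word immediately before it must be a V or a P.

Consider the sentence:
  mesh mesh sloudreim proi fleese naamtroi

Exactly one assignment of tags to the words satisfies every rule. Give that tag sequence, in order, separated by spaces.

P P V V P V

Candidates per position — 1:mesh {P,C}; 2:mesh {P,C}; 3:sloudreim {V}; 4:proi {V}; 5:fleese {P}; 6:naamtroi {V}.
At position 1, choosing C makes rule 1 impossible to satisfy; hence P.
At position 2, choosing C makes rule 4 impossible to satisfy; hence P.
The only consistent sequence is: P P V V P V.
Check: rule 1 satisfied; rule 2 satisfied; rule 3 satisfied; rule 4 satisfied.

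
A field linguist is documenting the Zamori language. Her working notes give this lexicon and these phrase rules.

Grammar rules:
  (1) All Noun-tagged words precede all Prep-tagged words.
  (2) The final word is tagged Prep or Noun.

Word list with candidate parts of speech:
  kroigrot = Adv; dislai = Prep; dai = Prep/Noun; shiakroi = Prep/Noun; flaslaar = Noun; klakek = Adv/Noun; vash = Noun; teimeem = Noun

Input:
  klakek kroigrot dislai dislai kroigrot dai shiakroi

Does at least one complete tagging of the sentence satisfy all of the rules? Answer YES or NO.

YES

Candidates per position — 1:klakek {Adv,Noun}; 2:kroigrot {Adv}; 3:dislai {Prep}; 4:dislai {Prep}; 5:kroigrot {Adv}; 6:dai {Prep,Noun}; 7:shiakroi {Prep,Noun}.
One satisfying assignment: Noun Adv Prep Prep Adv Prep Prep.
Rule-by-rule: rule 1 ok; rule 2 ok.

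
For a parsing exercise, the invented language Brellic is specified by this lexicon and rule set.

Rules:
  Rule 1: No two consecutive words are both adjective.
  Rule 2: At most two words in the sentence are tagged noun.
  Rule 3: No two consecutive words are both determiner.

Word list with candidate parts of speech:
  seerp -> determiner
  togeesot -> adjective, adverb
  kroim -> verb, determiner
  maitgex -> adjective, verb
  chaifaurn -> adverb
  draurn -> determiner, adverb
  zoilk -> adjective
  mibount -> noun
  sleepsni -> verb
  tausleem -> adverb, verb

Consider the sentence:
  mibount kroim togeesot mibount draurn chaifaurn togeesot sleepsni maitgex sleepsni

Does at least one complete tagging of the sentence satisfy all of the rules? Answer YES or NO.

Candidates per position — 1:mibount {noun}; 2:kroim {verb,determiner}; 3:togeesot {adjective,adverb}; 4:mibount {noun}; 5:draurn {determiner,adverb}; 6:chaifaurn {adverb}; 7:togeesot {adjective,adverb}; 8:sleepsni {verb}; 9:maitgex {adjective,verb}; 10:sleepsni {verb}.
One satisfying assignment: noun determiner adjective noun determiner adverb adverb verb verb verb.
Checking: rule 1 holds; rule 2 holds; rule 3 holds.

YES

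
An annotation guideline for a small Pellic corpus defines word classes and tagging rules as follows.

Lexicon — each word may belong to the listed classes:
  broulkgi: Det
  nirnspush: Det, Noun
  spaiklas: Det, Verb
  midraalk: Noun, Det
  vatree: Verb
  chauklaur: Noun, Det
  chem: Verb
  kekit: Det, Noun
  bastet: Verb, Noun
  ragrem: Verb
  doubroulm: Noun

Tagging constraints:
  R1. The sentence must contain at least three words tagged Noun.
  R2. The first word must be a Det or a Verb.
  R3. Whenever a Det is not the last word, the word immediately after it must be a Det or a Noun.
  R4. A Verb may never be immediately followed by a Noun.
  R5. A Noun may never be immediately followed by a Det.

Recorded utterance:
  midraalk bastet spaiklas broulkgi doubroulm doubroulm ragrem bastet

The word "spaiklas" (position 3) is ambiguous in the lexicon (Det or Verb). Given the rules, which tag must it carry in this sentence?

Verb

Candidates per position — 1:midraalk {Noun,Det}; 2:bastet {Verb,Noun}; 3:spaiklas {Det,Verb}; 4:broulkgi {Det}; 5:doubroulm {Noun}; 6:doubroulm {Noun}; 7:ragrem {Verb}; 8:bastet {Verb,Noun}.
At position 1, choosing Noun makes rule 2 impossible to satisfy; hence Det.
At position 2, choosing Verb makes rule 3 impossible to satisfy; hence Noun.
At position 3, choosing Det makes rule 5 impossible to satisfy; hence Verb.
At position 8, choosing Noun makes rule 4 impossible to satisfy; hence Verb.
So the tagging must be: Det Noun Verb Det Noun Noun Verb Verb.
Rule-by-rule: rule 1 ok; rule 2 ok; rule 3 ok; rule 4 ok; rule 5 ok.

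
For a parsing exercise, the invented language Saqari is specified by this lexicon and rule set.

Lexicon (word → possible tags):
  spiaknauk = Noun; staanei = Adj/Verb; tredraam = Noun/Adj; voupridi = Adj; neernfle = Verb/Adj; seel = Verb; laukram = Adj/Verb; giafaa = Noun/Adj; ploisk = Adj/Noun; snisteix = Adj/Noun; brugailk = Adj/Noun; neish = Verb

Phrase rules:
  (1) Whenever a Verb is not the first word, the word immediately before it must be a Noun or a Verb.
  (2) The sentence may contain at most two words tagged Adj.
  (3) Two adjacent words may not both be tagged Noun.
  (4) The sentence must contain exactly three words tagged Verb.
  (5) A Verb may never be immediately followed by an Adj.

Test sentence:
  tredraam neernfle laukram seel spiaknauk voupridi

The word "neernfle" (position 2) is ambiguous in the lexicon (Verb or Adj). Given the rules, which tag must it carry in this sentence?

Verb

Candidates per position — 1:tredraam {Noun,Adj}; 2:neernfle {Verb,Adj}; 3:laukram {Adj,Verb}; 4:seel {Verb}; 5:spiaknauk {Noun}; 6:voupridi {Adj}.
Position 1: Adj is ruled out by rule 1; that leaves Noun.
Position 2: Adj is ruled out by rule 1; that leaves Verb.
Position 3: Adj is ruled out by rule 1; that leaves Verb.
That leaves exactly one tagging: Noun Verb Verb Verb Noun Adj.
Check: rule 1 ✓; rule 2 ✓; rule 3 ✓; rule 4 ✓; rule 5 ✓.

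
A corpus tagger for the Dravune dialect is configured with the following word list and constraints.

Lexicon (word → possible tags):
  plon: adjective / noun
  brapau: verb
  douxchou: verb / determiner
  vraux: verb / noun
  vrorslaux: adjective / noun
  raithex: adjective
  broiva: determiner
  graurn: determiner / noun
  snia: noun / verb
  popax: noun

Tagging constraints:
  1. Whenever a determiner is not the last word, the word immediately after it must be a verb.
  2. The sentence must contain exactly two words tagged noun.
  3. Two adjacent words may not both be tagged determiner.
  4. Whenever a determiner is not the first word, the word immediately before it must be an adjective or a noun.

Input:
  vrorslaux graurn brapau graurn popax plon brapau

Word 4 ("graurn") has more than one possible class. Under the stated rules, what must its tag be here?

noun

Candidates per position — 1:vrorslaux {adjective,noun}; 2:graurn {determiner,noun}; 3:brapau {verb}; 4:graurn {determiner,noun}; 5:popax {noun}; 6:plon {adjective,noun}; 7:brapau {verb}.
Word 4 cannot be determiner — rule 1 would then fail for every completion. It is noun.
Word 6 cannot be noun — rule 2 would then fail for every completion. It is adjective.
Word 1 cannot be noun — rule 2 would then fail for every completion. It is adjective.
Word 2 cannot be noun — rule 2 would then fail for every completion. It is determiner.
The only consistent sequence is: adjective determiner verb noun noun adjective verb.
Rule-by-rule: rule 1 ok; rule 2 ok; rule 3 ok; rule 4 ok.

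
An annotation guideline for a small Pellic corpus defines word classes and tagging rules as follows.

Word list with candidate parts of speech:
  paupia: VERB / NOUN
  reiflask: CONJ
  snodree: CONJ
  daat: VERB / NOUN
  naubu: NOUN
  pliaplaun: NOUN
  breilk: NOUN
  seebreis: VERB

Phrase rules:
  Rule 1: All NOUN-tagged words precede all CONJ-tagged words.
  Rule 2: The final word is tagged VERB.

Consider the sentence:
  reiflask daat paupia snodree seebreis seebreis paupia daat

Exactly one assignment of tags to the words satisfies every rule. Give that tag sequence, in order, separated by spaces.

CONJ VERB VERB CONJ VERB VERB VERB VERB

Candidates per position — 1:reiflask {CONJ}; 2:daat {VERB,NOUN}; 3:paupia {VERB,NOUN}; 4:snodree {CONJ}; 5:seebreis {VERB}; 6:seebreis {VERB}; 7:paupia {VERB,NOUN}; 8:daat {VERB,NOUN}.
If word 2 were NOUN, no tagging could satisfy rule 1; so word 2 is VERB.
If word 3 were NOUN, no tagging could satisfy rule 1; so word 3 is VERB.
If word 7 were NOUN, no tagging could satisfy rule 1; so word 7 is VERB.
If word 8 were NOUN, no tagging could satisfy rule 1; so word 8 is VERB.
That leaves exactly one tagging: CONJ VERB VERB CONJ VERB VERB VERB VERB.
Checking: rule 1 satisfied; rule 2 satisfied.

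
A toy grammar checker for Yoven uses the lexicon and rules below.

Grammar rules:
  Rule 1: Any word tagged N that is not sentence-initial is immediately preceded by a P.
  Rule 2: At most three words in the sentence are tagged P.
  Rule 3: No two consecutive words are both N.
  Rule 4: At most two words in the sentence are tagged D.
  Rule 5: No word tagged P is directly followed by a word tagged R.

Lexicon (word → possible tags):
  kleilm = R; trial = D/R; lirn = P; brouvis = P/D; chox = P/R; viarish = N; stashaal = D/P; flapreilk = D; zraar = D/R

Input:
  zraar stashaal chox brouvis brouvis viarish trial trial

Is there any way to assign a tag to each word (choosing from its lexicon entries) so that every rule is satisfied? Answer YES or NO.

YES

Candidates per position — 1:zraar {D,R}; 2:stashaal {D,P}; 3:chox {P,R}; 4:brouvis {P,D}; 5:brouvis {P,D}; 6:viarish {N}; 7:trial {D,R}; 8:trial {D,R}.
One satisfying assignment: R D P P P N R R.
Verifying each rule — rule 1 ✓; rule 2 ✓; rule 3 ✓; rule 4 ✓; rule 5 ✓.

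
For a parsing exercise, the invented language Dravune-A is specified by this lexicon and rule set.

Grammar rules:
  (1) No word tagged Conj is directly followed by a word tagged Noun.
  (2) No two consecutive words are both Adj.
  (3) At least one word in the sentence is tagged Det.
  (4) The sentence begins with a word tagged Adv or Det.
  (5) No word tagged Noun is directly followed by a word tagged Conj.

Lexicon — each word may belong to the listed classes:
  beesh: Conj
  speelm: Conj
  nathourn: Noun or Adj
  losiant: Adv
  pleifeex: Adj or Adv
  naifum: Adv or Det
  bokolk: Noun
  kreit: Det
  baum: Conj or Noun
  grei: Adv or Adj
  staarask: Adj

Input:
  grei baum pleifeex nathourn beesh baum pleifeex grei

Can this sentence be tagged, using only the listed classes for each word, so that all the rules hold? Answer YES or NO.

NO

Candidates per position — 1:grei {Adv,Adj}; 2:baum {Conj,Noun}; 3:pleifeex {Adj,Adv}; 4:nathourn {Noun,Adj}; 5:beesh {Conj}; 6:baum {Conj,Noun}; 7:pleifeex {Adj,Adv}; 8:grei {Adv,Adj}.
Rule 3 cannot be satisfied by any choice of tags from the lexicon.
So there is no consistent tagging.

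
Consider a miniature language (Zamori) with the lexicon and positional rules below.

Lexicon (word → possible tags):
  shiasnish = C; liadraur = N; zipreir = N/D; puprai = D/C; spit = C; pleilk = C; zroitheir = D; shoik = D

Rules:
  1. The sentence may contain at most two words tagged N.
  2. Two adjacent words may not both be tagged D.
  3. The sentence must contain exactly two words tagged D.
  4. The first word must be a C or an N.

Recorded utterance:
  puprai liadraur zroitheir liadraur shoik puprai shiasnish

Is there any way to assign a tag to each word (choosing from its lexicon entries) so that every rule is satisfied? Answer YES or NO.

Candidates per position — 1:puprai {D,C}; 2:liadraur {N}; 3:zroitheir {D}; 4:liadraur {N}; 5:shoik {D}; 6:puprai {D,C}; 7:shiasnish {C}.
One satisfying assignment: C N D N D C C.
Check: rule 1 ok; rule 2 ok; rule 3 ok; rule 4 ok.

YES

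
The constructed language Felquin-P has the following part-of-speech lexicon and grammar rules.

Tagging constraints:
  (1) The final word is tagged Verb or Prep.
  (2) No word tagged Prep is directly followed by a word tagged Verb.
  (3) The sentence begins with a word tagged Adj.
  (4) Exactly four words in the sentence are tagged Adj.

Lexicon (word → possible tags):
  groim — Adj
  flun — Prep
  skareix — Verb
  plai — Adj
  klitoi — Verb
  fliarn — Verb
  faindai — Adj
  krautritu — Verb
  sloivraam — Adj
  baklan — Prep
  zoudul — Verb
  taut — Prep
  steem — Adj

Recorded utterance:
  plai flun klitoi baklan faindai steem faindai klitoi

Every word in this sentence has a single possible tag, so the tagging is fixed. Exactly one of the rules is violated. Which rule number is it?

Fixed tagging: Adj Prep Verb Prep Adj Adj Adj Verb.
Applying the rules: R1 holds, R2 violated, R3 holds, R4 holds.
Only rule 2 fails.

2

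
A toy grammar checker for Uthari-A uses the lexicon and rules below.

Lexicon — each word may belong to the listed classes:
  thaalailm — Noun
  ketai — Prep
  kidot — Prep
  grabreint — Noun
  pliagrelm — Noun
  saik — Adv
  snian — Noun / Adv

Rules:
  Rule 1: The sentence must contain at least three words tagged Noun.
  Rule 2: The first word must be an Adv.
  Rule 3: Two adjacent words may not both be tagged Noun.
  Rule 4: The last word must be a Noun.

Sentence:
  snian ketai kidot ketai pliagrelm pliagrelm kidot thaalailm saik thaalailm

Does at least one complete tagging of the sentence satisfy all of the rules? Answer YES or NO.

NO

Candidates per position — 1:snian {Noun,Adv}; 2:ketai {Prep}; 3:kidot {Prep}; 4:ketai {Prep}; 5:pliagrelm {Noun}; 6:pliagrelm {Noun}; 7:kidot {Prep}; 8:thaalailm {Noun}; 9:saik {Adv}; 10:thaalailm {Noun}.
Rule 3 cannot be satisfied by any choice of tags from the lexicon.
So there is no consistent tagging.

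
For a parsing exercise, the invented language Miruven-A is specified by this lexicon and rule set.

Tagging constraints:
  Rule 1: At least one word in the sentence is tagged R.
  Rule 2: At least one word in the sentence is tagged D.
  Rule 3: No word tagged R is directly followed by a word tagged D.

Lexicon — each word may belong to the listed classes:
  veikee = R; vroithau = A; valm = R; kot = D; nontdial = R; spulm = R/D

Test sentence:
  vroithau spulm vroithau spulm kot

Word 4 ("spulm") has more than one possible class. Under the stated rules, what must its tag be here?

D

Candidates per position — 1:vroithau {A}; 2:spulm {R,D}; 3:vroithau {A}; 4:spulm {R,D}; 5:kot {D}.
Position 4: tagging it R would leave rule 3 unsatisfiable, so it must be D.
Position 2: tagging it D would leave rule 1 unsatisfiable, so it must be R.
The only consistent sequence is: A R A D D.
Verifying each rule — rule 1 satisfied; rule 2 satisfied; rule 3 satisfied.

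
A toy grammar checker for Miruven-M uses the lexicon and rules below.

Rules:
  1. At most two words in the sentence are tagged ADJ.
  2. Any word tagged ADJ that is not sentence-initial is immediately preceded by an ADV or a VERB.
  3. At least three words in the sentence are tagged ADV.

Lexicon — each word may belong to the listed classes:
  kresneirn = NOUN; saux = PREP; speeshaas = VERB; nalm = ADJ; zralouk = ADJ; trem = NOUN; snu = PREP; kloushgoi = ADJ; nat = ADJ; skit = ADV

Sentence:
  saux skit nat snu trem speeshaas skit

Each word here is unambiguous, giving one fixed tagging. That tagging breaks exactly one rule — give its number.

Fixed tagging: PREP ADV ADJ PREP NOUN VERB ADV.
Checking each rule: R1 pass, R2 pass, R3 fail.
Only rule 3 fails.

3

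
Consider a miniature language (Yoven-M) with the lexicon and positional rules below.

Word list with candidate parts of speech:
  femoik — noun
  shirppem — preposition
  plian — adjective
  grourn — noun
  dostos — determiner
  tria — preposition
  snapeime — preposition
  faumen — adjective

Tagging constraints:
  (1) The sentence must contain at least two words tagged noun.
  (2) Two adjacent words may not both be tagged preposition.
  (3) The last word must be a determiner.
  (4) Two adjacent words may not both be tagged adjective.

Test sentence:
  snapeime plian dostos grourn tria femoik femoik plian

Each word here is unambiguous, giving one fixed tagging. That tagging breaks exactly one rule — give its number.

Fixed tagging: preposition adjective determiner noun preposition noun noun adjective.
Rule check: R1 ✓, R2 ✓, R3 ✗, R4 ✓.
Only rule 3 fails.

3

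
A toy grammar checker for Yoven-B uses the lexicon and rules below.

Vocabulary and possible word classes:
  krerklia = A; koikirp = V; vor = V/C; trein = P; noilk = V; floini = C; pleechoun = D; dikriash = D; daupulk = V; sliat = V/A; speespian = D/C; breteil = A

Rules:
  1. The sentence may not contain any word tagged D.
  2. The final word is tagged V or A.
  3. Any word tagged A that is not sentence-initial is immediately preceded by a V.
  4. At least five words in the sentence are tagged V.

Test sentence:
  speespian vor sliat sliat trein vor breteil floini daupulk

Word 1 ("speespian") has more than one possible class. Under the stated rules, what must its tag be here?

Candidates per position — 1:speespian {D,C}; 2:vor {V,C}; 3:sliat {V,A}; 4:sliat {V,A}; 5:trein {P}; 6:vor {V,C}; 7:breteil {A}; 8:floini {C}; 9:daupulk {V}.
Position 1: D is ruled out by rule 1; that leaves C.
Position 2: C is ruled out by rule 4; that leaves V.
Position 3: A is ruled out by rule 4; that leaves V.
Position 4: A is ruled out by rule 4; that leaves V.
Position 6: C is ruled out by rule 3; that leaves V.
The only consistent sequence is: C V V V P V A C V.
Checking: rule 1 holds; rule 2 holds; rule 3 holds; rule 4 holds.

C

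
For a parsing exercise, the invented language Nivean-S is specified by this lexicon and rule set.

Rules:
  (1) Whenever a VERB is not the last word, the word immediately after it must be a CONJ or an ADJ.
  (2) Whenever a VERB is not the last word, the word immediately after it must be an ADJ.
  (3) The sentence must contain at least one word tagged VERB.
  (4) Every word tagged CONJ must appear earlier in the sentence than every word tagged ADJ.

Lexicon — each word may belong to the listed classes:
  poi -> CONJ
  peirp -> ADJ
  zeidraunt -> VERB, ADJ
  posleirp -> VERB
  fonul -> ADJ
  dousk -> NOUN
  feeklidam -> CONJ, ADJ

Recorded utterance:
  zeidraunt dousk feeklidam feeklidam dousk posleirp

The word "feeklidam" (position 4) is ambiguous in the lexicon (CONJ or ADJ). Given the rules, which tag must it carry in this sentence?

Candidates per position — 1:zeidraunt {VERB,ADJ}; 2:dousk {NOUN}; 3:feeklidam {CONJ,ADJ}; 4:feeklidam {CONJ,ADJ}; 5:dousk {NOUN}; 6:posleirp {VERB}.
Word 1 cannot be VERB — rule 1 would then fail for every completion. It is ADJ.
Word 3 cannot be CONJ — rule 4 would then fail for every completion. It is ADJ.
Word 4 cannot be CONJ — rule 4 would then fail for every completion. It is ADJ.
The only consistent sequence is: ADJ NOUN ADJ ADJ NOUN VERB.
Verifying each rule — rule 1 holds; rule 2 holds; rule 3 holds; rule 4 holds.

ADJ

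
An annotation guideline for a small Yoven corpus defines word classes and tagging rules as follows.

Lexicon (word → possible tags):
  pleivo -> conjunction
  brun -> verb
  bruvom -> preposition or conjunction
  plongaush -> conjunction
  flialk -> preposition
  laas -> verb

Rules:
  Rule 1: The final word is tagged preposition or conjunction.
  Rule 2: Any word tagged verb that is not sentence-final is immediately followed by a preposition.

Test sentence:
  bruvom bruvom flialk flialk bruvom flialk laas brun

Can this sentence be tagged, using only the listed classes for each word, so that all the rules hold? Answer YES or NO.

Candidates per position — 1:bruvom {preposition,conjunction}; 2:bruvom {preposition,conjunction}; 3:flialk {preposition}; 4:flialk {preposition}; 5:bruvom {preposition,conjunction}; 6:flialk {preposition}; 7:laas {verb}; 8:brun {verb}.
Rule 1 cannot be satisfied by any choice of tags from the lexicon.
So there is no consistent tagging.

NO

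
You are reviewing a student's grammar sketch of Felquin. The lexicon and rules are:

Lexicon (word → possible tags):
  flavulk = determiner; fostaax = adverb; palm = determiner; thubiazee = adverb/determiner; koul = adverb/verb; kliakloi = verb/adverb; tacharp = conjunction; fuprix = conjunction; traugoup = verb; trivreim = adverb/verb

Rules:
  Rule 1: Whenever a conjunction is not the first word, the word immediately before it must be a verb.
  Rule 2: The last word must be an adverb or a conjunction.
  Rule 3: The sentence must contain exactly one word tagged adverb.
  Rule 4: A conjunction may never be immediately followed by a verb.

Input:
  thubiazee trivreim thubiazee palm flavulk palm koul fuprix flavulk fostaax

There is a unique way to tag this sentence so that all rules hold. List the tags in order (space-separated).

Candidates per position — 1:thubiazee {adverb,determiner}; 2:trivreim {adverb,verb}; 3:thubiazee {adverb,determiner}; 4:palm {determiner}; 5:flavulk {determiner}; 6:palm {determiner}; 7:koul {adverb,verb}; 8:fuprix {conjunction}; 9:flavulk {determiner}; 10:fostaax {adverb}.
If word 1 were adverb, no tagging could satisfy rule 3; so word 1 is determiner.
If word 2 were adverb, no tagging could satisfy rule 3; so word 2 is verb.
If word 3 were adverb, no tagging could satisfy rule 3; so word 3 is determiner.
If word 7 were adverb, no tagging could satisfy rule 1; so word 7 is verb.
The only consistent sequence is: determiner verb determiner determiner determiner determiner verb conjunction determiner adverb.
Checking: rule 1 satisfied; rule 2 satisfied; rule 3 satisfied; rule 4 satisfied.

determiner verb determiner determiner determiner determiner verb conjunction determiner adverb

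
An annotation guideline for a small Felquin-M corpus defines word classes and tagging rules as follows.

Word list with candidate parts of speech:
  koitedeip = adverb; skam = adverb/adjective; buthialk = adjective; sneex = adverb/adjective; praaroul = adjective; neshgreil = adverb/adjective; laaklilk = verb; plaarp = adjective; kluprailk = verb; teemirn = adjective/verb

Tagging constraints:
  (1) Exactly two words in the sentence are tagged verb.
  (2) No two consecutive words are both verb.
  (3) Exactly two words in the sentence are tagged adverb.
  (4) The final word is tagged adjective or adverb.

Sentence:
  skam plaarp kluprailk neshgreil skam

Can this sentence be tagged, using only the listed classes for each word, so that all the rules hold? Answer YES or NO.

NO

Candidates per position — 1:skam {adverb,adjective}; 2:plaarp {adjective}; 3:kluprailk {verb}; 4:neshgreil {adverb,adjective}; 5:skam {adverb,adjective}.
Rule 1 cannot be satisfied by any choice of tags from the lexicon.
So there is no consistent tagging.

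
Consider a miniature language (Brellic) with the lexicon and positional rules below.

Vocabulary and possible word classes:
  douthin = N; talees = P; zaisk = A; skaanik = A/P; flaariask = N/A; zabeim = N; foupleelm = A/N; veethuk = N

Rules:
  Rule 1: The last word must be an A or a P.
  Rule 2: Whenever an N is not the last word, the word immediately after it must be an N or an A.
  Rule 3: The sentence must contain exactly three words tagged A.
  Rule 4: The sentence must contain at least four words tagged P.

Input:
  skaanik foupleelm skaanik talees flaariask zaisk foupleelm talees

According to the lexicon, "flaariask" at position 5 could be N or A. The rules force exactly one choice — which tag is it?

N

Candidates per position — 1:skaanik {A,P}; 2:foupleelm {A,N}; 3:skaanik {A,P}; 4:talees {P}; 5:flaariask {N,A}; 6:zaisk {A}; 7:foupleelm {A,N}; 8:talees {P}.
Position 1: A is ruled out by rule 4; that leaves P.
Position 3: A is ruled out by rule 4; that leaves P.
Position 7: N is ruled out by rule 2; that leaves A.
Position 2: N is ruled out by rule 2; that leaves A.
Position 5: A is ruled out by rule 3; that leaves N.
The unique satisfying tagging is: P A P P N A A P.
Rule-by-rule: rule 1 satisfied; rule 2 satisfied; rule 3 satisfied; rule 4 satisfied.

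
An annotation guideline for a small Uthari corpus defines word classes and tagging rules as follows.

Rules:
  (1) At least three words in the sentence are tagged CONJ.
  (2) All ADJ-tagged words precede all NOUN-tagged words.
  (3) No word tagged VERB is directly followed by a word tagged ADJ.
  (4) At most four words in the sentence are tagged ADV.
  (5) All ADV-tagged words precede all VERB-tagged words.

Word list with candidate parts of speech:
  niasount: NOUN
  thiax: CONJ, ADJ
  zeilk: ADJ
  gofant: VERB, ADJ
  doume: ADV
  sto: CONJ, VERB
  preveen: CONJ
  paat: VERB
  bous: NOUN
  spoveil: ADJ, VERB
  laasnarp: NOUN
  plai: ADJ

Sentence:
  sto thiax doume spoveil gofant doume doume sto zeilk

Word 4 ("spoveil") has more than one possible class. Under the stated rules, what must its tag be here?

ADJ

Candidates per position — 1:sto {CONJ,VERB}; 2:thiax {CONJ,ADJ}; 3:doume {ADV}; 4:spoveil {ADJ,VERB}; 5:gofant {VERB,ADJ}; 6:doume {ADV}; 7:doume {ADV}; 8:sto {CONJ,VERB}; 9:zeilk {ADJ}.
Position 1: tagging it VERB would leave rule 1 unsatisfiable, so it must be CONJ.
Position 2: tagging it ADJ would leave rule 1 unsatisfiable, so it must be CONJ.
Position 4: tagging it VERB would leave rule 5 unsatisfiable, so it must be ADJ.
Position 5: tagging it VERB would leave rule 5 unsatisfiable, so it must be ADJ.
Position 8: tagging it VERB would leave rule 1 unsatisfiable, so it must be CONJ.
That leaves exactly one tagging: CONJ CONJ ADV ADJ ADJ ADV ADV CONJ ADJ.
Checking: rule 1 holds; rule 2 holds; rule 3 holds; rule 4 holds; rule 5 holds.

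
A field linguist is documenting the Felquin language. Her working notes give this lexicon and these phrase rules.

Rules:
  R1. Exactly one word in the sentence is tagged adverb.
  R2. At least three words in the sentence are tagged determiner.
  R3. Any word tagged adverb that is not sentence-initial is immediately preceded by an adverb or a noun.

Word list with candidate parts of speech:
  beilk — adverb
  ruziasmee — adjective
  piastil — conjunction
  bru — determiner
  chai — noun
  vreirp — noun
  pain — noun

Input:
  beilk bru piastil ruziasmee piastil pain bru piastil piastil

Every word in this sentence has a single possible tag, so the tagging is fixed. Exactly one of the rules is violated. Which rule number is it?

Fixed tagging: adverb determiner conjunction adjective conjunction noun determiner conjunction conjunction.
Rule check: R1 pass, R2 fail, R3 pass.
Only rule 2 fails.

2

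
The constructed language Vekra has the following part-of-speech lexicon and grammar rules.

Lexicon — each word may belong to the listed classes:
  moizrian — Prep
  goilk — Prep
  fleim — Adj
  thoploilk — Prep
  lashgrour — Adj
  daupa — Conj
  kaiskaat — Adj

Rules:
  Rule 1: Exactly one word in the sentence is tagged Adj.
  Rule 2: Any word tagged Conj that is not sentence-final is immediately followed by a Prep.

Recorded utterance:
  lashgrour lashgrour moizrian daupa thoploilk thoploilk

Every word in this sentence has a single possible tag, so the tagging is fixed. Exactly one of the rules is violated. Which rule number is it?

Fixed tagging: Adj Adj Prep Conj Prep Prep.
Checking each rule: R1 violated, R2 holds.
Only rule 1 fails.

1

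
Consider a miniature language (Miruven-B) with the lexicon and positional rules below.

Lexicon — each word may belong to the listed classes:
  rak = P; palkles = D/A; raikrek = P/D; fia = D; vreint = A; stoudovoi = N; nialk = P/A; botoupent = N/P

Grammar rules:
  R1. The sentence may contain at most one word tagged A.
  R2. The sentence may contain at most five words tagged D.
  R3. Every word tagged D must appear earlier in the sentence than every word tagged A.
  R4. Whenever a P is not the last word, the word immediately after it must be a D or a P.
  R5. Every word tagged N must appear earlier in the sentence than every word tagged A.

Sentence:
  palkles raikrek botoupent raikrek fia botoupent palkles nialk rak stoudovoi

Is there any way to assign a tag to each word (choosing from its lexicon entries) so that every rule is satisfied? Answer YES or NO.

Candidates per position — 1:palkles {D,A}; 2:raikrek {P,D}; 3:botoupent {N,P}; 4:raikrek {P,D}; 5:fia {D}; 6:botoupent {N,P}; 7:palkles {D,A}; 8:nialk {P,A}; 9:rak {P}; 10:stoudovoi {N}.
Rule 4 cannot be satisfied by any choice of tags from the lexicon.
So there is no consistent tagging.

NO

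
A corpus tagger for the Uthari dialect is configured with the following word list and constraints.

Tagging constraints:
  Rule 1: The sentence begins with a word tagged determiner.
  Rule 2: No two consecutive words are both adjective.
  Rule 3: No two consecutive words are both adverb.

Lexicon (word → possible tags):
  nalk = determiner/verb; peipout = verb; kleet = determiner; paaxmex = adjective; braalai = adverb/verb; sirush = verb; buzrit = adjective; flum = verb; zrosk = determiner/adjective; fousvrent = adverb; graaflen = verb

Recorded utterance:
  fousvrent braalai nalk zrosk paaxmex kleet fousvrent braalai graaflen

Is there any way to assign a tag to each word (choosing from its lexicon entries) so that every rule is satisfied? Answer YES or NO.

NO

Candidates per position — 1:fousvrent {adverb}; 2:braalai {adverb,verb}; 3:nalk {determiner,verb}; 4:zrosk {determiner,adjective}; 5:paaxmex {adjective}; 6:kleet {determiner}; 7:fousvrent {adverb}; 8:braalai {adverb,verb}; 9:graaflen {verb}.
Rule 1 cannot be satisfied by any choice of tags from the lexicon.
So there is no consistent tagging.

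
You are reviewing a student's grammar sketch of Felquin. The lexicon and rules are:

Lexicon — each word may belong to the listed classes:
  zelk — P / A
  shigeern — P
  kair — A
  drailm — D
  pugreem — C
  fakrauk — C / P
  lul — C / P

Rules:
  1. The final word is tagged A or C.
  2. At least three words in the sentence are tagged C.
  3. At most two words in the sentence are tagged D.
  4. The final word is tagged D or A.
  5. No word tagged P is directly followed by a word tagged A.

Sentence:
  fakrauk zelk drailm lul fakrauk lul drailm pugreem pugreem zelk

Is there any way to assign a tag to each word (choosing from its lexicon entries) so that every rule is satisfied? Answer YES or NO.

YES

Candidates per position — 1:fakrauk {C,P}; 2:zelk {P,A}; 3:drailm {D}; 4:lul {C,P}; 5:fakrauk {C,P}; 6:lul {C,P}; 7:drailm {D}; 8:pugreem {C}; 9:pugreem {C}; 10:zelk {P,A}.
One satisfying assignment: C P D P P P D C C A.
Check: rule 1 holds; rule 2 holds; rule 3 holds; rule 4 holds; rule 5 holds.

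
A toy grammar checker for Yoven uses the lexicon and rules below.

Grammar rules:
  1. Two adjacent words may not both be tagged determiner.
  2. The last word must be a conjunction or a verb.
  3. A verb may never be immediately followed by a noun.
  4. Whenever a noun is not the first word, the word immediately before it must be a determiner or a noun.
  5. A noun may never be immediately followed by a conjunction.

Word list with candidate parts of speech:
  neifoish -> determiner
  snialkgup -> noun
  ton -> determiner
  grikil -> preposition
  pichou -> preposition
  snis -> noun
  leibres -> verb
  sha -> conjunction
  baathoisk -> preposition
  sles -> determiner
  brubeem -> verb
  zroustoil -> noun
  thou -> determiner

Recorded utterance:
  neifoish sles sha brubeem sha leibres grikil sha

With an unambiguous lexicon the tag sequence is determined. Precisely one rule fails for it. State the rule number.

Fixed tagging: determiner determiner conjunction verb conjunction verb preposition conjunction.
Rule check: R1 violated, R2 holds, R3 holds, R4 holds, R5 holds.
Only rule 1 fails.

1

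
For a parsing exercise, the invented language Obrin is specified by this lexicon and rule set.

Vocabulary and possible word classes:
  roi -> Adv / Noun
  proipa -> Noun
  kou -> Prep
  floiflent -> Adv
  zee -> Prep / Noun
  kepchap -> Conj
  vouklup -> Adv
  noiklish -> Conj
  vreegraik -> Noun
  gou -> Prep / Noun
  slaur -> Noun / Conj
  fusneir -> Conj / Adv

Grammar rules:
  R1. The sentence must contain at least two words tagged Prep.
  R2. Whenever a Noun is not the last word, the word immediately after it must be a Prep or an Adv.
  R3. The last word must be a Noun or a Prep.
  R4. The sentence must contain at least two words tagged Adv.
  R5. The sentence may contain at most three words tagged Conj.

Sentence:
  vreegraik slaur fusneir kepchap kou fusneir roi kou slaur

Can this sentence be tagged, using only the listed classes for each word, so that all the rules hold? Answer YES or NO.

NO

Candidates per position — 1:vreegraik {Noun}; 2:slaur {Noun,Conj}; 3:fusneir {Conj,Adv}; 4:kepchap {Conj}; 5:kou {Prep}; 6:fusneir {Conj,Adv}; 7:roi {Adv,Noun}; 8:kou {Prep}; 9:slaur {Noun,Conj}.
Rule 2 cannot be satisfied by any choice of tags from the lexicon.
So there is no consistent tagging.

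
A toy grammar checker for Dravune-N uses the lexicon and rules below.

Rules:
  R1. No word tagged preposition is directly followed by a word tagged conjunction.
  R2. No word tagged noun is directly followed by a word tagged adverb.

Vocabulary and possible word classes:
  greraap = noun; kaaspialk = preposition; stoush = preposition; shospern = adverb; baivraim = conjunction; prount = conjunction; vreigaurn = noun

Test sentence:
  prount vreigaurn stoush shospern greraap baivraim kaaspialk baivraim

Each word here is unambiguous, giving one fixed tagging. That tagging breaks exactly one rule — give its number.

1

Fixed tagging: conjunction noun preposition adverb noun conjunction preposition conjunction.
Rule check: R1 ✗, R2 ✓.
Only rule 1 fails.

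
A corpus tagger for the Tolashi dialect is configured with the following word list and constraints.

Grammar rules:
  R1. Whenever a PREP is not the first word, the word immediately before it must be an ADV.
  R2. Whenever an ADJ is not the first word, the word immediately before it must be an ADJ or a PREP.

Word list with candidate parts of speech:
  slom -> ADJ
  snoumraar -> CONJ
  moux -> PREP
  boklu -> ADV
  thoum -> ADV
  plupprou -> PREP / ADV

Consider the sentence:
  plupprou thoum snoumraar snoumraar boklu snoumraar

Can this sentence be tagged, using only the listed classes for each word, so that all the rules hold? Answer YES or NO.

YES

Candidates per position — 1:plupprou {PREP,ADV}; 2:thoum {ADV}; 3:snoumraar {CONJ}; 4:snoumraar {CONJ}; 5:boklu {ADV}; 6:snoumraar {CONJ}.
One satisfying assignment: PREP ADV CONJ CONJ ADV CONJ.
Verifying each rule — rule 1 ✓; rule 2 ✓.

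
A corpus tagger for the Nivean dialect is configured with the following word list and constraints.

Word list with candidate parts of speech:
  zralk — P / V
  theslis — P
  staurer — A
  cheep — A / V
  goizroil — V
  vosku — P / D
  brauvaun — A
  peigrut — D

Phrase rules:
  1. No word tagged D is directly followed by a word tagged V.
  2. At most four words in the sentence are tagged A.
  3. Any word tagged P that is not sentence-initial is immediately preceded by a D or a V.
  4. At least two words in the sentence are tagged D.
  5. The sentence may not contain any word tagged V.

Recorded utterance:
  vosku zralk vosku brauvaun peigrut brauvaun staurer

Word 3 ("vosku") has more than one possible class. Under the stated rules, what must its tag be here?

Candidates per position — 1:vosku {P,D}; 2:zralk {P,V}; 3:vosku {P,D}; 4:brauvaun {A}; 5:peigrut {D}; 6:brauvaun {A}; 7:staurer {A}.
Position 2: tagging it V would leave rule 5 unsatisfiable, so it must be P.
Position 3: tagging it P would leave rule 3 unsatisfiable, so it must be D.
Position 1: tagging it P would leave rule 3 unsatisfiable, so it must be D.
The only consistent sequence is: D P D A D A A.
Rule-by-rule: rule 1 satisfied; rule 2 satisfied; rule 3 satisfied; rule 4 satisfied; rule 5 satisfied.

D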